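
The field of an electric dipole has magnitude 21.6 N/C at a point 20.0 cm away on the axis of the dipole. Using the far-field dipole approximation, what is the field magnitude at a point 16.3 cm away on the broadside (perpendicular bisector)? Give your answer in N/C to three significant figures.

Dipole fields scale as 1/r³ in the far field.
The axial field is twice the equatorial field at the same r, so the geometry factor is 1/2.
E₂ = E₁ · (1/2) · (r₁/r₂)³ = 21.6 · 0.5 · (20.0/16.3)³.
(r₁/r₂)³ = (1.227)³ = 1.847.
E₂ ≈ 19.95 N/C.

E ≈ 20.0 N/C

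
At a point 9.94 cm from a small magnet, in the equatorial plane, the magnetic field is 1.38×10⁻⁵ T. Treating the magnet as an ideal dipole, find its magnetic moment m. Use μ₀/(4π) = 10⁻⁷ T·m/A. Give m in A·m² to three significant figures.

m ≈ 0.136 A·m²

In the equatorial plane B = (μ₀/4π)·m/r³, so m = Br³·4π/(μ₀).
m = (1.38×10⁻⁵)·(0.0994)³ / (10⁻⁷) = 0.1355 A·m².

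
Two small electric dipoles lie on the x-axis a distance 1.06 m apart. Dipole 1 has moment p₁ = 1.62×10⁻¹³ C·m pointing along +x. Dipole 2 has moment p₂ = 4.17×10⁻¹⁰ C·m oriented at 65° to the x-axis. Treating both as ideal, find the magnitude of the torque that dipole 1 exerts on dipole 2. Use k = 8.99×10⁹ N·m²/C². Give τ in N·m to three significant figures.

The second dipole sits on the axis of the first, so the field there is axial: E₁ = 2kp₁/r³ along +x.
E₁ = 2(8.99×10⁹)(1.62×10⁻¹³)/(1.06)³ = 0.002446 N/C.
Torque on the second dipole: τ = p₂ E₁ sinθ.
τ = (4.17×10⁻¹⁰)(0.002446)·sin65° = 9.243×10⁻¹³ N·m.

τ ≈ 9.24×10⁻¹³ N·m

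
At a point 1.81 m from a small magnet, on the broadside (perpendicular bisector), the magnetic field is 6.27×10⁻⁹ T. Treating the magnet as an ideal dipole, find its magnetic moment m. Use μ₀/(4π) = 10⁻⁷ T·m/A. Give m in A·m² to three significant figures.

In the equatorial plane B = (μ₀/4π)·m/r³, so m = Br³·4π/(μ₀).
m = (6.27×10⁻⁹)·(1.81)³ / (10⁻⁷) = 0.3718 A·m².

m ≈ 0.372 A·m²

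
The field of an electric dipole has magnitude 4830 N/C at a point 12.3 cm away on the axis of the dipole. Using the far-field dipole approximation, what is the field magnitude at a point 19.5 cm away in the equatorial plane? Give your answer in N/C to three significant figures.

E ≈ 606 N/C

Dipole fields scale as 1/r³ in the far field.
The axial field is twice the equatorial field at the same r, so the geometry factor is 1/2.
E₂ = E₁ · (1/2) · (r₁/r₂)³ = 4830 · 0.5 · (12.3/19.5)³.
(r₁/r₂)³ = (0.6308)³ = 0.251.
E₂ ≈ 606.1 N/C.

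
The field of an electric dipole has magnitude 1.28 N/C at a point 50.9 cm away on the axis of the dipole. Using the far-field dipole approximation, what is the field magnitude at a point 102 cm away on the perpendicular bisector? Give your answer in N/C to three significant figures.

Dipole fields scale as 1/r³ in the far field.
The axial field is twice the equatorial field at the same r, so the geometry factor is 1/2.
E₂ = E₁ · (1/2) · (r₁/r₂)³ = 1.28 · 0.5 · (50.9/102)³.
(r₁/r₂)³ = (0.499)³ = 0.1243.
E₂ ≈ 0.07953 N/C.

E ≈ 0.0795 N/C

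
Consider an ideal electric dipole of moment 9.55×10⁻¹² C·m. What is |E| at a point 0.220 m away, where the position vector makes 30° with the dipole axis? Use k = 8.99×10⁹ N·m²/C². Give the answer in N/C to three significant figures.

E ≈ 14.5 N/C

At angle θ the dipole field magnitude is E = (kp/r³)·√(1 + 3cos²θ).
kp/r³ = (8.99×10⁹)(9.55×10⁻¹²) / (0.220)³ = 8.063 N/C.
√(1 + 3cos²30°) = √(1 + 3·0.7500) = √3.2500 ≈ 1.8028.
E ≈ 8.063 × 1.803 = 14.54 N/C.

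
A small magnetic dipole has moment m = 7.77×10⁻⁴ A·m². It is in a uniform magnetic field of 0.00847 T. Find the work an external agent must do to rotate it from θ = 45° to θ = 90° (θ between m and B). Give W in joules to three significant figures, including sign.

W_ext = ΔU = −mB cosθ₂ + mB cosθ₁ = mB(cosθ₁ − cosθ₂).
W = (7.77×10⁻⁴)(0.00847)·(cos45° − cos90°) = (6.581×10⁻⁶)·(+0.7071) = 4.654×10⁻⁶ J.

W ≈ 4.65×10⁻⁶ J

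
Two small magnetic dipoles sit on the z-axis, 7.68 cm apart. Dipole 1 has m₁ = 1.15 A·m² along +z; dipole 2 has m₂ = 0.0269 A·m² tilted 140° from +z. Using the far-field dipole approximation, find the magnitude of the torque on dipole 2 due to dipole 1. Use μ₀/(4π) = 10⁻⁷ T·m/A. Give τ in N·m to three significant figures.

τ ≈ 8.78×10⁻⁶ N·m

Dipole B is on the axis of dipole A, so B₁ there is axial: B₁ = (μ₀/4π)·2m₁/r³ along +z.
B₁ = 2(10⁻⁷)(1.15)/(0.0768)³ = 5.077×10⁻⁴ T.
τ = m₂ B₁ sinθ.
τ = (0.0269)(5.077×10⁻⁴)·sin140° = 8.779×10⁻⁶ N·m.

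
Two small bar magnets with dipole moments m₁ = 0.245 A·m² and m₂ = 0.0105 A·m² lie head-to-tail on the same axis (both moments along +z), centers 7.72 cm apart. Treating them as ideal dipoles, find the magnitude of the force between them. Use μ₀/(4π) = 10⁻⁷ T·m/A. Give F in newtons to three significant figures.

F ≈ 4.35×10⁻⁵ N

On-axis B of dipole 1: B = (μ₀/4π)·2m₁/r³. Force on dipole 2: F = m₂·dB/dr.
dB/dr = −(μ₀/4π)·6m₁/r⁴, so |F| = (μ₀/4π)·6m₁m₂/r⁴.
F = 6(10⁻⁷)(0.245)(0.0105)/(0.0772)⁴ = 4.345×10⁻⁵ N.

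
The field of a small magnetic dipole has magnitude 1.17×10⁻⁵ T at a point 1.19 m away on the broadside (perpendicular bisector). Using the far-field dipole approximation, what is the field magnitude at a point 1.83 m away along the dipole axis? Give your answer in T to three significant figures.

B ≈ 6.43×10⁻⁶ T

Dipole fields scale as 1/r³ in the far field.
The axial field is twice the equatorial field at the same r, so the geometry factor is 2/1.
B₂ = B₁ · (2/1) · (r₁/r₂)³ = 1.17×10⁻⁵ · 2 · (1.19/1.83)³.
(r₁/r₂)³ = (0.6503)³ = 0.275.
B₂ ≈ 6.434×10⁻⁶ T.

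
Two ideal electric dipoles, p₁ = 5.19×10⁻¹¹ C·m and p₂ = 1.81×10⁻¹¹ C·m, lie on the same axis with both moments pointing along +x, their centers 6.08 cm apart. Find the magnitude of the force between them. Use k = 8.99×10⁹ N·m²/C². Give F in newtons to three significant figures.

F ≈ 3.71×10⁻⁶ N

On-axis field of dipole 1 at distance r: E = 2kp₁/r³. Force on dipole 2 is F = p₂·dE/dr (gradient along axis).
dE/dr = −6kp₁/r⁴, so |F| = 6kp₁p₂/r⁴ (attractive for aligned moments).
F = 6(8.99×10⁹)(5.19×10⁻¹¹)(1.81×10⁻¹¹)/(0.0608)⁴ = 3.708×10⁻⁶ N.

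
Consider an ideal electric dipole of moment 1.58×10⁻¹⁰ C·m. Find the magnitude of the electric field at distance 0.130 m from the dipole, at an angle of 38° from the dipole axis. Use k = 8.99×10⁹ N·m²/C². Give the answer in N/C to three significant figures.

At angle θ the dipole field magnitude is E = (kp/r³)·√(1 + 3cos²θ).
kp/r³ = (8.99×10⁹)(1.58×10⁻¹⁰) / (0.130)³ = 646.5 N/C.
√(1 + 3cos²38°) = √(1 + 3·0.6210) = √2.8629 ≈ 1.6920.
E ≈ 646.5 × 1.692 = 1094 N/C.

E ≈ 1090 N/C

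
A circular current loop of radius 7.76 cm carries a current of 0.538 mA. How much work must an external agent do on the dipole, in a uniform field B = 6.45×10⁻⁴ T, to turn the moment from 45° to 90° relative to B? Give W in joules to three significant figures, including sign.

Magnetic moment m = IA = Iπa² = (5.38×10⁻⁴)·π·(0.0776)² = 1.018×10⁻⁵ A·m².
W_ext = ΔU = −mB cosθ₂ + mB cosθ₁ = mB(cosθ₁ − cosθ₂).
W = (1.018×10⁻⁵)(6.45×10⁻⁴)·(cos45° − cos90°) = (6.566×10⁻⁹)·(+0.7071) = 4.643×10⁻⁹ J.

W ≈ 4.64×10⁻⁹ J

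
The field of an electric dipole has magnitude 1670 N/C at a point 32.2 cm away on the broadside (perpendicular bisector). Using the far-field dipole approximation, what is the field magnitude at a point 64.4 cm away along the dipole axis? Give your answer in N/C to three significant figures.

E ≈ 418 N/C

Dipole fields scale as 1/r³ in the far field.
The axial field is twice the equatorial field at the same r, so the geometry factor is 2/1.
E₂ = E₁ · (2/1) · (r₁/r₂)³ = 1670 · 2 · (32.2/64.4)³.
(r₁/r₂)³ = (0.5)³ = 0.125.
E₂ ≈ 417.5 N/C.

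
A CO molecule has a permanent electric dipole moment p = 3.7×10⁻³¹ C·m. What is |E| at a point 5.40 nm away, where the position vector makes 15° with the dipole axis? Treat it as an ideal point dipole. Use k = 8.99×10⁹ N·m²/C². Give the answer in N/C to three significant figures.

At angle θ the dipole field magnitude is E = (kp/r³)·√(1 + 3cos²θ).
kp/r³ = (8.99×10⁹)(3.70×10⁻³¹) / (5.40×10⁻⁹)³ = 2.112×10⁴ N/C.
√(1 + 3cos²15°) = √(1 + 3·0.9330) = √3.7990 ≈ 1.9491.
E ≈ 2.112×10⁴ × 1.949 = 4.117×10⁴ N/C.

E ≈ 4.12×10⁴ N/C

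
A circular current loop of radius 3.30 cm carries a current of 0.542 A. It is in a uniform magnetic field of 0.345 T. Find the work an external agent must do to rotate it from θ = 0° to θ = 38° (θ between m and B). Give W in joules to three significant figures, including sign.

W ≈ 1.36×10⁻⁴ J

Magnetic moment m = IA = Iπa² = (0.542)·π·(0.0330)² = 0.001854 A·m².
W_ext = ΔU = −mB cosθ₂ + mB cosθ₁ = mB(cosθ₁ − cosθ₂).
W = (0.001854)(0.345)·(cos0° − cos38°) = (6.396×10⁻⁴)·(+0.2120) = 1.356×10⁻⁴ J.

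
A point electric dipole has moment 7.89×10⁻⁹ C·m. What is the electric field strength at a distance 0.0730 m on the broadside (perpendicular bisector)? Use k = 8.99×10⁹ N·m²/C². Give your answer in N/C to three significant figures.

E ≈ 1.82×10⁵ N/C

On the perpendicular bisector E = kp/r³ (half the axial value at the same distance).
E = (8.99×10⁹)(7.89×10⁻⁹) / (0.0730)³ = 1.823×10⁵ N/C.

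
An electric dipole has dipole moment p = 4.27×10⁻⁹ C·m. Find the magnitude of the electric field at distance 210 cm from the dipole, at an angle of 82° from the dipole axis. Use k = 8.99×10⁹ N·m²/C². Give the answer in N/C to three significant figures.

E ≈ 4.26 N/C

At angle θ the dipole field magnitude is E = (kp/r³)·√(1 + 3cos²θ).
kp/r³ = (8.99×10⁹)(4.27×10⁻⁹) / (2.10)³ = 4.145 N/C.
√(1 + 3cos²82°) = √(1 + 3·0.0194) = √1.0581 ≈ 1.0286.
E ≈ 4.145 × 1.029 = 4.264 N/C.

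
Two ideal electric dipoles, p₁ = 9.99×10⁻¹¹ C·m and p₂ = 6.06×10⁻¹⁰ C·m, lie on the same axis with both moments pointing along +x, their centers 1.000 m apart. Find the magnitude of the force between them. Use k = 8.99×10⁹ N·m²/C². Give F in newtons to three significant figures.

F ≈ 3.27×10⁻⁹ N

On-axis field of dipole 1 at distance r: E = 2kp₁/r³. Force on dipole 2 is F = p₂·dE/dr (gradient along axis).
dE/dr = −6kp₁/r⁴, so |F| = 6kp₁p₂/r⁴ (attractive for aligned moments).
F = 6(8.99×10⁹)(9.99×10⁻¹¹)(6.06×10⁻¹⁰)/(1.00)⁴ = 3.265×10⁻⁹ N.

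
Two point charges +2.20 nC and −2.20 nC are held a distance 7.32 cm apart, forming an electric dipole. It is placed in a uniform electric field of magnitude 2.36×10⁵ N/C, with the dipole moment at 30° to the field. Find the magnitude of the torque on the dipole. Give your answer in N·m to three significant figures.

Dipole moment p = qd = (2.20×10⁻⁹ C)(0.0732 m) = 1.61×10⁻¹⁰ C·m.
Torque on an electric dipole: τ = pE sinθ.
τ = (1.61×10⁻¹⁰)(2.36×10⁵)·sin30° = 1.900×10⁻⁵ N·m.

τ ≈ 1.90×10⁻⁵ N·m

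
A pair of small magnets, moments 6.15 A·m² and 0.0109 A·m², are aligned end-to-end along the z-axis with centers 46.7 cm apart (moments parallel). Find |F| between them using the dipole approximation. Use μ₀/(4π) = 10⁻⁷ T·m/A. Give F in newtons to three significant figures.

F ≈ 8.46×10⁻⁷ N

On-axis B of dipole 1: B = (μ₀/4π)·2m₁/r³. Force on dipole 2: F = m₂·dB/dr.
dB/dr = −(μ₀/4π)·6m₁/r⁴, so |F| = (μ₀/4π)·6m₁m₂/r⁴.
F = 6(10⁻⁷)(6.15)(0.0109)/(0.467)⁴ = 8.456×10⁻⁷ N.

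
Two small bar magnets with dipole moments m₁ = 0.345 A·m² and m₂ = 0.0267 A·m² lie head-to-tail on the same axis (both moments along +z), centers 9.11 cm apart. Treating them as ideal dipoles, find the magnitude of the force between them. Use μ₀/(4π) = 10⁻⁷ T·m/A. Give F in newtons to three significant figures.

On-axis B of dipole 1: B = (μ₀/4π)·2m₁/r³. Force on dipole 2: F = m₂·dB/dr.
dB/dr = −(μ₀/4π)·6m₁/r⁴, so |F| = (μ₀/4π)·6m₁m₂/r⁴.
F = 6(10⁻⁷)(0.345)(0.0267)/(0.0911)⁴ = 8.024×10⁻⁵ N.

F ≈ 8.02×10⁻⁵ N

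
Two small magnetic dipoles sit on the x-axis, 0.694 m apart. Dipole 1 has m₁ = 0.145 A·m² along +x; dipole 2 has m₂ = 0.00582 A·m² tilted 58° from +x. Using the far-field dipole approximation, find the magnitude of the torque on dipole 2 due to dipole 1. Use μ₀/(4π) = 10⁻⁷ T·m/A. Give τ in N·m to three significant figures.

Dipole B is on the axis of dipole A, so B₁ there is axial: B₁ = (μ₀/4π)·2m₁/r³ along +x.
B₁ = 2(10⁻⁷)(0.145)/(0.694)³ = 8.676×10⁻⁸ T.
τ = m₂ B₁ sinθ.
τ = (0.00582)(8.676×10⁻⁸)·sin58° = 4.282×10⁻¹⁰ N·m.

τ ≈ 4.28×10⁻¹⁰ N·m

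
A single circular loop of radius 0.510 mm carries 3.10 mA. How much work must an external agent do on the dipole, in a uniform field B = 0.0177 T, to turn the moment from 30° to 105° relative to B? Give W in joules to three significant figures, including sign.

Magnetic moment m = IA = Iπa² = (0.00310)·π·(5.10×10⁻⁴)² = 2.533×10⁻⁹ A·m².
W_ext = ΔU = −mB cosθ₂ + mB cosθ₁ = mB(cosθ₁ − cosθ₂).
W = (2.533×10⁻⁹)(0.0177)·(cos30° − cos105°) = (4.483×10⁻¹¹)·(+1.1248) = 5.043×10⁻¹¹ J.

W ≈ 5.04×10⁻¹¹ J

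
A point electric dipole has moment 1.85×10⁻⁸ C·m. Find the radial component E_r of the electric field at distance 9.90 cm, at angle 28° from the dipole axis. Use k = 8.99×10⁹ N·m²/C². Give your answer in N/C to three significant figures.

For a dipole, E_r = (2kp cosθ)/r³.
kp/r³ = (8.99×10⁹)(1.85×10⁻⁸)/(0.0990)³ = 1.714×10⁵ N/C.
E_r = 2·1.714×10⁵·cos28° = 3.027×10⁵ N/C.

E_r ≈ 3.03×10⁵ N/C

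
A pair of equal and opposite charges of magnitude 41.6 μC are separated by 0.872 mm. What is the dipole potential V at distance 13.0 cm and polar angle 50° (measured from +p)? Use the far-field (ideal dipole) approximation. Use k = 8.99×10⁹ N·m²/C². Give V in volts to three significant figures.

Dipole moment p = qd = (4.16×10⁻⁵ C)(8.72×10⁻⁴ m) = 3.628×10⁻⁸ C·m.
The dipole potential is V = kp cosθ / r².
V = (8.99×10⁹)(3.628×10⁻⁸)·cos50° / (0.130)² = 1.241×10⁴ V.

V ≈ 1.24×10⁴ V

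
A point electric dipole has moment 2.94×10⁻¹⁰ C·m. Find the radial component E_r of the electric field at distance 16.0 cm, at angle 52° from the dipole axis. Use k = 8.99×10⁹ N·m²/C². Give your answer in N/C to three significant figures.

For a dipole, E_r = (2kp cosθ)/r³.
kp/r³ = (8.99×10⁹)(2.94×10⁻¹⁰)/(0.160)³ = 645.3 N/C.
E_r = 2·645.3·cos52° = 794.5 N/C.

E_r ≈ 795 N/C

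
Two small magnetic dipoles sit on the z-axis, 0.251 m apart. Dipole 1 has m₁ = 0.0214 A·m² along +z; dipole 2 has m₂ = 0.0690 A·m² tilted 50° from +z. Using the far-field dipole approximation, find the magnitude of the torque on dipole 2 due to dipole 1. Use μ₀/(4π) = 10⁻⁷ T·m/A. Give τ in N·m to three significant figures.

Dipole B is on the axis of dipole A, so B₁ there is axial: B₁ = (μ₀/4π)·2m₁/r³ along +z.
B₁ = 2(10⁻⁷)(0.0214)/(0.251)³ = 2.707×10⁻⁷ T.
τ = m₂ B₁ sinθ.
τ = (0.0690)(2.707×10⁻⁷)·sin50° = 1.431×10⁻⁸ N·m.

τ ≈ 1.43×10⁻⁸ N·m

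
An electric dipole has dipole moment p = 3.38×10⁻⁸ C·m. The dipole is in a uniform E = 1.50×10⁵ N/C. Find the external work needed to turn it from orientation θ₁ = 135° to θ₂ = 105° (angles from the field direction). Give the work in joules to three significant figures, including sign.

W_ext = ΔU = U(θ₂) − U(θ₁) = −pE cosθ₂ − (−pE cosθ₁) = pE(cosθ₁ − cosθ₂).
W = (3.38×10⁻⁸)(1.50×10⁵)·(cos135° − cos105°) = (0.005070)·(-0.4483) = -0.002273 J.

W ≈ -0.00227 J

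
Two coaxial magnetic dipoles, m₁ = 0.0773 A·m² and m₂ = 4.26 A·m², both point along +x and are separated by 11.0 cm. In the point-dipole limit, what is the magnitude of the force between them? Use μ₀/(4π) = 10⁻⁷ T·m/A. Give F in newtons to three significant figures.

F ≈ 0.00135 N

On-axis B of dipole 1: B = (μ₀/4π)·2m₁/r³. Force on dipole 2: F = m₂·dB/dr.
dB/dr = −(μ₀/4π)·6m₁/r⁴, so |F| = (μ₀/4π)·6m₁m₂/r⁴.
F = 6(10⁻⁷)(0.0773)(4.26)/(0.110)⁴ = 0.001349 N.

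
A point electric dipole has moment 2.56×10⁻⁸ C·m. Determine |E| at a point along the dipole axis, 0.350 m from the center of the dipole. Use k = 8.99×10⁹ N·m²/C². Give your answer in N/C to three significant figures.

On the dipole axis E = 2kp/r³.
E = 2·(8.99×10⁹)(2.56×10⁻⁸) / (0.350)³ = 1.074×10⁴ N/C.

E ≈ 1.07×10⁴ N/C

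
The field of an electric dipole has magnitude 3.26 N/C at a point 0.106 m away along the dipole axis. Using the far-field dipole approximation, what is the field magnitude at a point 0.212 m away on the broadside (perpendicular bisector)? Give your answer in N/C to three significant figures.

Dipole fields scale as 1/r³ in the far field.
The axial field is twice the equatorial field at the same r, so the geometry factor is 1/2.
E₂ = E₁ · (1/2) · (r₁/r₂)³ = 3.26 · 0.5 · (0.106/0.212)³.
(r₁/r₂)³ = (0.5)³ = 0.125.
E₂ ≈ 0.2037 N/C.

E ≈ 0.204 N/C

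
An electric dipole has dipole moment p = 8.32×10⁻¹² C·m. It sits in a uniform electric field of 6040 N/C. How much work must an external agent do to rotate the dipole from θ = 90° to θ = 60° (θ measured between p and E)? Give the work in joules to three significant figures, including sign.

W ≈ -2.51×10⁻⁸ J

W_ext = ΔU = U(θ₂) − U(θ₁) = −pE cosθ₂ − (−pE cosθ₁) = pE(cosθ₁ − cosθ₂).
W = (8.32×10⁻¹²)(6040)·(cos90° − cos60°) = (5.025×10⁻⁸)·(-0.5000) = -2.513×10⁻⁸ J.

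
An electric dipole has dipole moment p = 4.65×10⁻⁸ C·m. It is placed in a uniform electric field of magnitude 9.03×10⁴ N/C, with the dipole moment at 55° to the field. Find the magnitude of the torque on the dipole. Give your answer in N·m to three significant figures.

τ ≈ 0.00344 N·m

Torque on an electric dipole: τ = pE sinθ.
τ = (4.65×10⁻⁸)(9.03×10⁴)·sin55° = 0.003440 N·m.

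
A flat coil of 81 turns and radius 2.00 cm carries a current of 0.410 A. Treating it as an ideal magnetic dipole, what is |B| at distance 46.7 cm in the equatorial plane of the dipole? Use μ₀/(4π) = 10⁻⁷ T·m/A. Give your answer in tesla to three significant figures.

m = NIA = NIπa² = 81·(0.410)·π·(0.0200)² = 0.04173 A·m².
In the equatorial plane B = (μ₀/4π)·m/r³ (half the axial value).
B = (10⁻⁷)·(0.04173) / (0.467)³ = 4.097×10⁻⁸ T.

B ≈ 4.10×10⁻⁸ T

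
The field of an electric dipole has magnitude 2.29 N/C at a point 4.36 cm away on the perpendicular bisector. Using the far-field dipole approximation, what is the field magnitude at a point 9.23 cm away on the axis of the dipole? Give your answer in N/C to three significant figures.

Dipole fields scale as 1/r³ in the far field.
The axial field is twice the equatorial field at the same r, so the geometry factor is 2/1.
E₂ = E₁ · (2/1) · (r₁/r₂)³ = 2.29 · 2 · (4.36/9.23)³.
(r₁/r₂)³ = (0.4724)³ = 0.1054.
E₂ ≈ 0.4827 N/C.

E ≈ 0.483 N/C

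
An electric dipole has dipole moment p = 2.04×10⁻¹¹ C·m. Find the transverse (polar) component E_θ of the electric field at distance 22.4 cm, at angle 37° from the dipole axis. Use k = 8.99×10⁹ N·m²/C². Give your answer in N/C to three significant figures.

For a dipole, E_θ = (kp sinθ)/r³.
kp/r³ = (8.99×10⁹)(2.04×10⁻¹¹)/(0.224)³ = 16.32 N/C.
E_θ = 16.32·sin37° = 9.820 N/C.

E_θ ≈ 9.82 N/C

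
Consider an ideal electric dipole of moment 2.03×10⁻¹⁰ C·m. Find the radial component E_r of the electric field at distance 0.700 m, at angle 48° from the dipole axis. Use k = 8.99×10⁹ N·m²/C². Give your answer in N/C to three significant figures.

For a dipole, E_r = (2kp cosθ)/r³.
kp/r³ = (8.99×10⁹)(2.03×10⁻¹⁰)/(0.700)³ = 5.321 N/C.
E_r = 2·5.321·cos48° = 7.120 N/C.

E_r ≈ 7.12 N/C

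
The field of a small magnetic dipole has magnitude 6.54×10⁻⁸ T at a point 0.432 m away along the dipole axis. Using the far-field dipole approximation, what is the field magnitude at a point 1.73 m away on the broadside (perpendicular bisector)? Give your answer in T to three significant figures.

Dipole fields scale as 1/r³ in the far field.
The axial field is twice the equatorial field at the same r, so the geometry factor is 1/2.
B₂ = B₁ · (1/2) · (r₁/r₂)³ = 6.54×10⁻⁸ · 0.5 · (0.432/1.73)³.
(r₁/r₂)³ = (0.2497)³ = 0.01557.
B₂ ≈ 5.092×10⁻¹⁰ T.

B ≈ 5.09×10⁻¹⁰ T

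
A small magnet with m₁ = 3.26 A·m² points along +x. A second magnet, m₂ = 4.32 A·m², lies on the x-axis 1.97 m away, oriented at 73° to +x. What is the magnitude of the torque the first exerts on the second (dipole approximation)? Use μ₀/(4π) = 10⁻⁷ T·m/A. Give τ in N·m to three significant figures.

τ ≈ 3.52×10⁻⁷ N·m

Dipole B is on the axis of dipole A, so B₁ there is axial: B₁ = (μ₀/4π)·2m₁/r³ along +x.
B₁ = 2(10⁻⁷)(3.26)/(1.97)³ = 8.528×10⁻⁸ T.
τ = m₂ B₁ sinθ.
τ = (4.32)(8.528×10⁻⁸)·sin73° = 3.523×10⁻⁷ N·m.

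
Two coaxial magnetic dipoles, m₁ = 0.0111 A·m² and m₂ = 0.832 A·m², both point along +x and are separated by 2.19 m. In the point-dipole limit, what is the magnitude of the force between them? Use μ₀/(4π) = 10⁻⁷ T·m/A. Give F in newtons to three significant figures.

F ≈ 2.41×10⁻¹⁰ N

On-axis B of dipole 1: B = (μ₀/4π)·2m₁/r³. Force on dipole 2: F = m₂·dB/dr.
dB/dr = −(μ₀/4π)·6m₁/r⁴, so |F| = (μ₀/4π)·6m₁m₂/r⁴.
F = 6(10⁻⁷)(0.0111)(0.832)/(2.19)⁴ = 2.409×10⁻¹⁰ N.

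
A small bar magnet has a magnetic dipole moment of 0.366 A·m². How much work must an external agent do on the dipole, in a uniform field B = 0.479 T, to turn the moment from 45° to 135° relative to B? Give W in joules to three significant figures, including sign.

W_ext = ΔU = −mB cosθ₂ + mB cosθ₁ = mB(cosθ₁ − cosθ₂).
W = (0.366)(0.479)·(cos45° − cos135°) = (0.1753)·(+1.4142) = 0.2479 J.

W ≈ 0.248 J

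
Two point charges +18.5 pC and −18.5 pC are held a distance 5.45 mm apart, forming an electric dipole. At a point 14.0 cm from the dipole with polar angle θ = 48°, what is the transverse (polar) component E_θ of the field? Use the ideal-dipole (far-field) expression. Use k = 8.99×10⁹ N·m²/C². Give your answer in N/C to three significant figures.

Dipole moment p = qd = (1.85×10⁻¹¹ C)(0.00545 m) = 1.008×10⁻¹³ C·m.
For a dipole, E_θ = (kp sinθ)/r³.
kp/r³ = (8.99×10⁹)(1.008×10⁻¹³)/(0.140)³ = 0.3302 N/C.
E_θ = 0.3302·sin48° = 0.2454 N/C.

E_θ ≈ 0.245 N/C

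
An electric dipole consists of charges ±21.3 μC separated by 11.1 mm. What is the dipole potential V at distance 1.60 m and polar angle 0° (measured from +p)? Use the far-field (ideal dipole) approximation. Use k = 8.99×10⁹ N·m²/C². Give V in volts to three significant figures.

Dipole moment p = qd = (2.13×10⁻⁵ C)(0.0111 m) = 2.364×10⁻⁷ C·m.
The dipole potential is V = kp cosθ / r².
V = (8.99×10⁹)(2.364×10⁻⁷)·cos0° / (1.60)² = 830.2 V.

V ≈ 830 V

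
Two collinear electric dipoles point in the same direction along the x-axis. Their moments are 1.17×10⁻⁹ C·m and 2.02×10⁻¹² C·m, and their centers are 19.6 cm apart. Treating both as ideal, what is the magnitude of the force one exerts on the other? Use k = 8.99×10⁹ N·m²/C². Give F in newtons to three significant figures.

F ≈ 8.64×10⁻⁸ N

On-axis field of dipole 1 at distance r: E = 2kp₁/r³. Force on dipole 2 is F = p₂·dE/dr (gradient along axis).
dE/dr = −6kp₁/r⁴, so |F| = 6kp₁p₂/r⁴ (attractive for aligned moments).
F = 6(8.99×10⁹)(1.17×10⁻⁹)(2.02×10⁻¹²)/(0.196)⁴ = 8.638×10⁻⁸ N.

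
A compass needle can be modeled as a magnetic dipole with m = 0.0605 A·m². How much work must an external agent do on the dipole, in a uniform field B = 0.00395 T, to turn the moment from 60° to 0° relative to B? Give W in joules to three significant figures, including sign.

W_ext = ΔU = −mB cosθ₂ + mB cosθ₁ = mB(cosθ₁ − cosθ₂).
W = (0.0605)(0.00395)·(cos60° − cos0°) = (2.390×10⁻⁴)·(-0.5000) = -1.195×10⁻⁴ J.

W ≈ -1.19×10⁻⁴ J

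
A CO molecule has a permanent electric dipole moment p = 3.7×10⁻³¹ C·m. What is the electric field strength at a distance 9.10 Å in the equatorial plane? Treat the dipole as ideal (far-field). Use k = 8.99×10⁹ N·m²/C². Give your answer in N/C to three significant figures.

In the equatorial plane E = kp/r³.
E = (8.99×10⁹)(3.70×10⁻³¹) / (9.10×10⁻¹⁰)³ = 4.414×10⁶ N/C.

E ≈ 4.41×10⁶ N/C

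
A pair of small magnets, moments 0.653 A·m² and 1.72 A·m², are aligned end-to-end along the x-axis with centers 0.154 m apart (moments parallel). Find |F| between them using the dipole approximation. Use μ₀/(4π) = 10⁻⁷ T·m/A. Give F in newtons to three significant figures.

On-axis B of dipole 1: B = (μ₀/4π)·2m₁/r³. Force on dipole 2: F = m₂·dB/dr.
dB/dr = −(μ₀/4π)·6m₁/r⁴, so |F| = (μ₀/4π)·6m₁m₂/r⁴.
F = 6(10⁻⁷)(0.653)(1.72)/(0.154)⁴ = 0.001198 N.

F ≈ 0.00120 N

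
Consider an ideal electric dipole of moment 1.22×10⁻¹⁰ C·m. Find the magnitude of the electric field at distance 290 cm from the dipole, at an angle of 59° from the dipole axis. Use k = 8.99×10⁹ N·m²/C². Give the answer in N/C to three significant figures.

At angle θ the dipole field magnitude is E = (kp/r³)·√(1 + 3cos²θ).
kp/r³ = (8.99×10⁹)(1.22×10⁻¹⁰) / (2.90)³ = 0.04497 N/C.
√(1 + 3cos²59°) = √(1 + 3·0.2653) = √1.7958 ≈ 1.3401.
E ≈ 0.04497 × 1.340 = 0.06026 N/C.

E ≈ 0.0603 N/C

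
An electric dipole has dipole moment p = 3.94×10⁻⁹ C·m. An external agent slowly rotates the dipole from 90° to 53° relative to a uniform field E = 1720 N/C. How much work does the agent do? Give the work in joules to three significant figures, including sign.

W ≈ -4.08×10⁻⁶ J

W_ext = ΔU = U(θ₂) − U(θ₁) = −pE cosθ₂ − (−pE cosθ₁) = pE(cosθ₁ − cosθ₂).
W = (3.94×10⁻⁹)(1720)·(cos90° − cos53°) = (6.777×10⁻⁶)·(-0.6018) = -4.078×10⁻⁶ J.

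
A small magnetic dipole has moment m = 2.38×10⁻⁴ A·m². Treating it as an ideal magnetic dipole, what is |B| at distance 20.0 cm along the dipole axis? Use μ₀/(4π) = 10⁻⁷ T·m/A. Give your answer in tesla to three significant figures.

On axis B = (μ₀/4π)·2m/r³.
B = 2·(10⁻⁷)·(2.38×10⁻⁴) / (0.200)³ = 5.950×10⁻⁹ T.

B ≈ 5.95×10⁻⁹ T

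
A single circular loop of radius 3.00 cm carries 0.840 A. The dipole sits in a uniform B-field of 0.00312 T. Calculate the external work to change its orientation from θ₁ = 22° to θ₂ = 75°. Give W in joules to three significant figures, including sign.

W ≈ 4.95×10⁻⁶ J

Magnetic moment m = IA = Iπa² = (0.840)·π·(0.0300)² = 0.002375 A·m².
W_ext = ΔU = −mB cosθ₂ + mB cosθ₁ = mB(cosθ₁ − cosθ₂).
W = (0.002375)(0.00312)·(cos22° − cos75°) = (7.410×10⁻⁶)·(+0.6684) = 4.953×10⁻⁶ J.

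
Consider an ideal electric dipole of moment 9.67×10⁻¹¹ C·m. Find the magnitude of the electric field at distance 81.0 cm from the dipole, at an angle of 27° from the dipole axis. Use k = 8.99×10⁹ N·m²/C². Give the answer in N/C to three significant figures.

At angle θ the dipole field magnitude is E = (kp/r³)·√(1 + 3cos²θ).
kp/r³ = (8.99×10⁹)(9.67×10⁻¹¹) / (0.810)³ = 1.636 N/C.
√(1 + 3cos²27°) = √(1 + 3·0.7939) = √3.3817 ≈ 1.8389.
E ≈ 1.636 × 1.839 = 3.008 N/C.

E ≈ 3.01 N/C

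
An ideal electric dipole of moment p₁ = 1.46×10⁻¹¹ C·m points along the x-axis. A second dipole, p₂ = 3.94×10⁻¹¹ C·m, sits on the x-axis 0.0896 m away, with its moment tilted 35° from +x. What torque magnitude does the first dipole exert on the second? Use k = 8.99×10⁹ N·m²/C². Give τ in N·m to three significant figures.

The second dipole sits on the axis of the first, so the field there is axial: E₁ = 2kp₁/r³ along +x.
E₁ = 2(8.99×10⁹)(1.46×10⁻¹¹)/(0.0896)³ = 364.9 N/C.
Torque on the second dipole: τ = p₂ E₁ sinθ.
τ = (3.94×10⁻¹¹)(364.9)·sin35° = 8.247×10⁻⁹ N·m.

τ ≈ 8.25×10⁻⁹ N·m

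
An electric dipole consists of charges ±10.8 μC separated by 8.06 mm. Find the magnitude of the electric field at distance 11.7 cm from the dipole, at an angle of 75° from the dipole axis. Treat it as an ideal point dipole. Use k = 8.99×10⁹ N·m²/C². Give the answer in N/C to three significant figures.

E ≈ 5.35×10⁵ N/C

Dipole moment p = qd = (1.08×10⁻⁵ C)(0.00806 m) = 8.705×10⁻⁸ C·m.
At angle θ the dipole field magnitude is E = (kp/r³)·√(1 + 3cos²θ).
kp/r³ = (8.99×10⁹)(8.705×10⁻⁸) / (0.117)³ = 4.886×10⁵ N/C.
√(1 + 3cos²75°) = √(1 + 3·0.0670) = √1.2010 ≈ 1.0959.
E ≈ 4.886×10⁵ × 1.096 = 5.355×10⁵ N/C.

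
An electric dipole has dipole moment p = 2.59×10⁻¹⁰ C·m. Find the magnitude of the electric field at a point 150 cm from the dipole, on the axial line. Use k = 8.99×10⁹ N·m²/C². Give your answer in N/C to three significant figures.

E ≈ 1.38 N/C

On the dipole axis E = 2kp/r³.
E = 2·(8.99×10⁹)(2.59×10⁻¹⁰) / (1.50)³ = 1.380 N/C.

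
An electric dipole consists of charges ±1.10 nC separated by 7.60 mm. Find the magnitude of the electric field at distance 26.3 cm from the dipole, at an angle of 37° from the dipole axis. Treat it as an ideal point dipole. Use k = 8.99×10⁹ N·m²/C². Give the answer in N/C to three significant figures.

E ≈ 7.05 N/C

Dipole moment p = qd = (1.10×10⁻⁹ C)(0.00760 m) = 8.36×10⁻¹² C·m.
At angle θ the dipole field magnitude is E = (kp/r³)·√(1 + 3cos²θ).
kp/r³ = (8.99×10⁹)(8.36×10⁻¹²) / (0.263)³ = 4.131 N/C.
√(1 + 3cos²37°) = √(1 + 3·0.6378) = √2.9135 ≈ 1.7069.
E ≈ 4.131 × 1.707 = 7.052 N/C.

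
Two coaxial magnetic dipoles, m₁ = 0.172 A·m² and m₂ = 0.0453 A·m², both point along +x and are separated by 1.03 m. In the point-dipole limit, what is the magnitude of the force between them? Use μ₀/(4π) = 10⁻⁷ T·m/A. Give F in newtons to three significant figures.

F ≈ 4.15×10⁻⁹ N

On-axis B of dipole 1: B = (μ₀/4π)·2m₁/r³. Force on dipole 2: F = m₂·dB/dr.
dB/dr = −(μ₀/4π)·6m₁/r⁴, so |F| = (μ₀/4π)·6m₁m₂/r⁴.
F = 6(10⁻⁷)(0.172)(0.0453)/(1.03)⁴ = 4.154×10⁻⁹ N.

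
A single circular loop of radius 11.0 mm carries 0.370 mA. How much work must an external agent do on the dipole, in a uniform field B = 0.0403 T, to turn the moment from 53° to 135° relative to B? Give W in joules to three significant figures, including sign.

Magnetic moment m = IA = Iπa² = (3.70×10⁻⁴)·π·(0.0110)² = 1.406×10⁻⁷ A·m².
W_ext = ΔU = −mB cosθ₂ + mB cosθ₁ = mB(cosθ₁ − cosθ₂).
W = (1.406×10⁻⁷)(0.0403)·(cos53° − cos135°) = (5.666×10⁻⁹)·(+1.3089) = 7.417×10⁻⁹ J.

W ≈ 7.42×10⁻⁹ J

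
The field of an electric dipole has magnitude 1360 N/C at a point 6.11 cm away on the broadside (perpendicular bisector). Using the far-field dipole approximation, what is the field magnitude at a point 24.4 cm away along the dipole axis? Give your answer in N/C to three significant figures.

Dipole fields scale as 1/r³ in the far field.
The axial field is twice the equatorial field at the same r, so the geometry factor is 2/1.
E₂ = E₁ · (2/1) · (r₁/r₂)³ = 1360 · 2 · (6.11/24.4)³.
(r₁/r₂)³ = (0.2504)³ = 0.0157.
E₂ ≈ 42.71 N/C.

E ≈ 42.7 N/C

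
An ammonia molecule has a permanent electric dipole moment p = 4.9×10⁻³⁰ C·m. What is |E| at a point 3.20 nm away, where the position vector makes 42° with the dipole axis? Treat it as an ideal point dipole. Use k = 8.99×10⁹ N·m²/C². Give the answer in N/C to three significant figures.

At angle θ the dipole field magnitude is E = (kp/r³)·√(1 + 3cos²θ).
kp/r³ = (8.99×10⁹)(4.90×10⁻³⁰) / (3.20×10⁻⁹)³ = 1.344×10⁶ N/C.
√(1 + 3cos²42°) = √(1 + 3·0.5523) = √2.6568 ≈ 1.6300.
E ≈ 1.344×10⁶ × 1.630 = 2.191×10⁶ N/C.

E ≈ 2.19×10⁶ N/C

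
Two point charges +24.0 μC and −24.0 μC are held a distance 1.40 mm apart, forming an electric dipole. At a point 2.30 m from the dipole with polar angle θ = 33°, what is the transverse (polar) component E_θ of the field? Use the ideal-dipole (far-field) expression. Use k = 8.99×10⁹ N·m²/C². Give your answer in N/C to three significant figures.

Dipole moment p = qd = (2.40×10⁻⁵ C)(0.00140 m) = 3.36×10⁻⁸ C·m.
For a dipole, E_θ = (kp sinθ)/r³.
kp/r³ = (8.99×10⁹)(3.36×10⁻⁸)/(2.30)³ = 24.83 N/C.
E_θ = 24.83·sin33° = 13.52 N/C.

E_θ ≈ 13.5 N/C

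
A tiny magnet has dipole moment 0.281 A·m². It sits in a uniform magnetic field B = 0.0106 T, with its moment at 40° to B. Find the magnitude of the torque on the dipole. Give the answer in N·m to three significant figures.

τ ≈ 0.00191 N·m

Torque on a magnetic dipole: τ = mB sinθ.
τ = (0.281)(0.0106)·sin40° = 0.001915 N·m.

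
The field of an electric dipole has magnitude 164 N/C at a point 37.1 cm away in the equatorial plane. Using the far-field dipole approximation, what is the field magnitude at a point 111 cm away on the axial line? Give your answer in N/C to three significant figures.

Dipole fields scale as 1/r³ in the far field.
The axial field is twice the equatorial field at the same r, so the geometry factor is 2/1.
E₂ = E₁ · (2/1) · (r₁/r₂)³ = 164 · 2 · (37.1/111)³.
(r₁/r₂)³ = (0.3342)³ = 0.03734.
E₂ ≈ 12.25 N/C.

E ≈ 12.2 N/C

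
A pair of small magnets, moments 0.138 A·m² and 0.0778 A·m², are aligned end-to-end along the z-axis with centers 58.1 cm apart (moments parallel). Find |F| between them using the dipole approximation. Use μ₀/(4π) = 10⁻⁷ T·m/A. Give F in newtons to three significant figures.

F ≈ 5.65×10⁻⁸ N

On-axis B of dipole 1: B = (μ₀/4π)·2m₁/r³. Force on dipole 2: F = m₂·dB/dr.
dB/dr = −(μ₀/4π)·6m₁/r⁴, so |F| = (μ₀/4π)·6m₁m₂/r⁴.
F = 6(10⁻⁷)(0.138)(0.0778)/(0.581)⁴ = 5.653×10⁻⁸ N.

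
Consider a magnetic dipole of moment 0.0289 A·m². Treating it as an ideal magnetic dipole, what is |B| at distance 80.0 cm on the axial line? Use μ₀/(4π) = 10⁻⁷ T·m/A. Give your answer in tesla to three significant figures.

On axis B = (μ₀/4π)·2m/r³.
B = 2·(10⁻⁷)·(0.0289) / (0.800)³ = 1.129×10⁻⁸ T.

B ≈ 1.13×10⁻⁸ T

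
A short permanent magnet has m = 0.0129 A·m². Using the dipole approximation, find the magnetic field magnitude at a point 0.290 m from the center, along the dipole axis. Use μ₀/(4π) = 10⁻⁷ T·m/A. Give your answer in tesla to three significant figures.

On axis B = (μ₀/4π)·2m/r³.
B = 2·(10⁻⁷)·(0.0129) / (0.290)³ = 1.058×10⁻⁷ T.

B ≈ 1.06×10⁻⁷ T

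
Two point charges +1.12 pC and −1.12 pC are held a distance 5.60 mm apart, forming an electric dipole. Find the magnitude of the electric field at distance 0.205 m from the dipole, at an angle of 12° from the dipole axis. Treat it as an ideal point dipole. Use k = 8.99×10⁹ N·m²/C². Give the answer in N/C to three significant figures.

Dipole moment p = qd = (1.12×10⁻¹² C)(0.00560 m) = 6.272×10⁻¹⁵ C·m.
At angle θ the dipole field magnitude is E = (kp/r³)·√(1 + 3cos²θ).
kp/r³ = (8.99×10⁹)(6.272×10⁻¹⁵) / (0.205)³ = 0.006545 N/C.
√(1 + 3cos²12°) = √(1 + 3·0.9568) = √3.8703 ≈ 1.9673.
E ≈ 0.006545 × 1.967 = 0.01288 N/C.

E ≈ 0.0129 N/C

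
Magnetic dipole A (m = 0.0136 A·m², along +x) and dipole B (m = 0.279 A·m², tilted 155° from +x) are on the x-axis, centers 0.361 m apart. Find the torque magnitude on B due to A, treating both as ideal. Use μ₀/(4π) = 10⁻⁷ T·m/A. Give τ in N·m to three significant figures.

Dipole B is on the axis of dipole A, so B₁ there is axial: B₁ = (μ₀/4π)·2m₁/r³ along +x.
B₁ = 2(10⁻⁷)(0.0136)/(0.361)³ = 5.782×10⁻⁸ T.
τ = m₂ B₁ sinθ.
τ = (0.279)(5.782×10⁻⁸)·sin155° = 6.817×10⁻⁹ N·m.

τ ≈ 6.82×10⁻⁹ N·m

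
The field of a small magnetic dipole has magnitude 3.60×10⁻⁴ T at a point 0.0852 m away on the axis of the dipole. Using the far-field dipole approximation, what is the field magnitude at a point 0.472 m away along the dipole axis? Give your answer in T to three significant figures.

Dipole fields scale as 1/r³ in the far field; the geometry is the same at both points.
B₂ = B₁ · (r₁/r₂)³ = 3.60×10⁻⁴ · (0.0852/0.472)³.
(r₁/r₂)³ = (0.1805)³ = 0.005882.
B₂ ≈ 2.117×10⁻⁶ T.

B ≈ 2.12×10⁻⁶ T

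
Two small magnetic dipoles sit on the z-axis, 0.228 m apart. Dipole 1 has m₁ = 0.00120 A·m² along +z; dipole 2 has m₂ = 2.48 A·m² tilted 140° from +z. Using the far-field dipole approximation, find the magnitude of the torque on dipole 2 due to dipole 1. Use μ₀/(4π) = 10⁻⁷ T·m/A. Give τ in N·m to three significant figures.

Dipole B is on the axis of dipole A, so B₁ there is axial: B₁ = (μ₀/4π)·2m₁/r³ along +z.
B₁ = 2(10⁻⁷)(0.00120)/(0.228)³ = 2.025×10⁻⁸ T.
τ = m₂ B₁ sinθ.
τ = (2.48)(2.025×10⁻⁸)·sin140° = 3.228×10⁻⁸ N·m.

τ ≈ 3.23×10⁻⁸ N·m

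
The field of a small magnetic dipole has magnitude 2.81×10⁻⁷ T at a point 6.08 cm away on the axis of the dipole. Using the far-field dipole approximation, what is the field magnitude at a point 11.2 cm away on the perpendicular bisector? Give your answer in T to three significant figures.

B ≈ 2.25×10⁻⁸ T

Dipole fields scale as 1/r³ in the far field.
The axial field is twice the equatorial field at the same r, so the geometry factor is 1/2.
B₂ = B₁ · (1/2) · (r₁/r₂)³ = 2.81×10⁻⁷ · 0.5 · (6.08/11.2)³.
(r₁/r₂)³ = (0.5429)³ = 0.16.
B₂ ≈ 2.248×10⁻⁸ T.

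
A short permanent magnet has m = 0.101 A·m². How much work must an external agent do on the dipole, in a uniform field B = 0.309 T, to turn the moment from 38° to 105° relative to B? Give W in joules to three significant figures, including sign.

W ≈ 0.0327 J

W_ext = ΔU = −mB cosθ₂ + mB cosθ₁ = mB(cosθ₁ − cosθ₂).
W = (0.101)(0.309)·(cos38° − cos105°) = (0.03121)·(+1.0468) = 0.03267 J.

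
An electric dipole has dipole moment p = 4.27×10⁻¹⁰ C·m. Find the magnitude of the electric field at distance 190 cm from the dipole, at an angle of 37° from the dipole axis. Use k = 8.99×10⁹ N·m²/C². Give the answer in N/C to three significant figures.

At angle θ the dipole field magnitude is E = (kp/r³)·√(1 + 3cos²θ).
kp/r³ = (8.99×10⁹)(4.27×10⁻¹⁰) / (1.90)³ = 0.5597 N/C.
√(1 + 3cos²37°) = √(1 + 3·0.6378) = √2.9135 ≈ 1.7069.
E ≈ 0.5597 × 1.707 = 0.9553 N/C.

E ≈ 0.955 N/C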